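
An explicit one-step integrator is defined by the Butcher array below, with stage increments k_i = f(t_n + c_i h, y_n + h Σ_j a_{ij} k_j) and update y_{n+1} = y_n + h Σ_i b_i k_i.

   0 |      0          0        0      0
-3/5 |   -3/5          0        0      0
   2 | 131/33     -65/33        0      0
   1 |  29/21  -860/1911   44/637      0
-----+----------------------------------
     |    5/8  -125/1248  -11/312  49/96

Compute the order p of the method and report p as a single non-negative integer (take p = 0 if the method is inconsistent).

b = (5/8, -125/1248, -11/312, 49/96)
c = (0, -3/5, 2, 1)
Ac = (0, 0, 13/11, 20/49)
Σ b_i: 5/8·1 + (-125/1248)·1 + (-11/312)·1 + 49/96·1 = 1 ✓
b·c: (-125/1248)·(-3/5) + (-11/312)·2 + 49/96·1 = 1/2 ✓
b·c²: (-125/1248)·9/25 + (-11/312)·4 + 49/96·1 = 1/3 ✓
b·Ac: (-11/312)·13/11 + 49/96·20/49 = 1/6 ✓
b·c³: (-125/1248)·(-27/125) + (-11/312)·8 + 49/96·1 = 1/4 ✓
b·(c∘Ac): (-11/312)·26/11 + 49/96·20/49 = 1/8 ✓
b·Ac²: (-11/312)·(-39/55) + 49/96·4/35 = 1/12 ✓
b·A²c: 49/96·4/49 = 1/24 ✓; 4 stages ⇒ order 4.

4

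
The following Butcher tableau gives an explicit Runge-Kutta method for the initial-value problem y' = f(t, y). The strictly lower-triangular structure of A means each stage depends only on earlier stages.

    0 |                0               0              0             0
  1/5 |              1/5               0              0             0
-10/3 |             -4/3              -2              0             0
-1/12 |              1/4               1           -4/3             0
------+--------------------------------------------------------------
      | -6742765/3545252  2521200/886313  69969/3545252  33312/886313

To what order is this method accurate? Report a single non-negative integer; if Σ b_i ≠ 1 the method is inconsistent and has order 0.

b = (-6742765/3545252, 2521200/886313, 69969/3545252, 33312/886313)
c = (0, 1/5, -10/3, -1/12)
Ac = (0, 0, -2/5, 209/45)
Σ b_i: (-6742765/3545252)·1 + 2521200/886313·1 + 69969/3545252·1 + 33312/886313·1 = 1 ✓
b·c: 2521200/886313·1/5 + 69969/3545252·(-10/3) + 33312/886313·(-1/12) = 1/2 ✓
b·c²: 2521200/886313·1/25 + 69969/3545252·100/9 + 33312/886313·1/144 = 1/3 ✓
b·Ac: 69969/3545252·(-2/5) + 33312/886313·209/45 = 1/6 ✓
b·c³: 2521200/886313·1/125 + 69969/3545252·(-1000/27) + 33312/886313·(-1/1728) = -56493971/79768170 ≠ 1/4 ⇒ order 3.
b·(c∘Ac): 69969/3545252·4/3 + 33312/886313·(-209/540) = 469351/39884085 ≠ 1/8
b·Ac²: 69969/3545252·(-2/25) + 33312/886313·(-9973/675) = -44422021/79768170 ≠ 1/12
b·A²c: 33312/886313·8/15 = 88832/4431565 ≠ 1/24

3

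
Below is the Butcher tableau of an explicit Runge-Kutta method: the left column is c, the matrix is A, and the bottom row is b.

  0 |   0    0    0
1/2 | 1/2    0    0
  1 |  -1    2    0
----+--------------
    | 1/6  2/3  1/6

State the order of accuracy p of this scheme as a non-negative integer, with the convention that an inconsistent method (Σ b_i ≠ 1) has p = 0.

b = (1/6, 2/3, 1/6)
c = (0, 1/2, 1)
Ac = (0, 0, 1)
Σ b_i: 1/6·1 + 2/3·1 + 1/6·1 = 1 ✓
b·c: 2/3·1/2 + 1/6·1 = 1/2 ✓
b·c²: 2/3·1/4 + 1/6·1 = 1/3 ✓
b·Ac: 1/6·1 = 1/6 ✓; 3 stages ⇒ order 3.

3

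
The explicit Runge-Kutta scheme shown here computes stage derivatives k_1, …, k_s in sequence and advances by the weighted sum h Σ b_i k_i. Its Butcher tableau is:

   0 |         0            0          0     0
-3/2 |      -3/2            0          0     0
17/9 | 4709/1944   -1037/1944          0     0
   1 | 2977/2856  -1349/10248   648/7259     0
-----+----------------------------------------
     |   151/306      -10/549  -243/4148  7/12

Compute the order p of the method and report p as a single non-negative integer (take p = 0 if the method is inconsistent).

b = (151/306, -10/549, -243/4148, 7/12)
c = (0, -3/2, 17/9, 1)
Ac = (0, 0, 1037/1296, 41/112)
Σ b_i: 151/306·1 + (-10/549)·1 + (-243/4148)·1 + 7/12·1 = 1 ✓
b·c: (-10/549)·(-3/2) + (-243/4148)·17/9 + 7/12·1 = 1/2 ✓
b·c²: (-10/549)·9/4 + (-243/4148)·289/81 + 7/12·1 = 1/3 ✓
b·Ac: (-243/4148)·1037/1296 + 7/12·41/112 = 1/6 ✓
b·c³: (-10/549)·(-27/8) + (-243/4148)·4913/729 + 7/12·1 = 1/4 ✓
b·(c∘Ac): (-243/4148)·17629/11664 + 7/12·41/112 = 1/8 ✓
b·Ac²: (-243/4148)·(-1037/864) + 7/12·5/224 = 1/12 ✓
b·A²c: 7/12·1/14 = 1/24 ✓; 4 stages ⇒ order 4.

4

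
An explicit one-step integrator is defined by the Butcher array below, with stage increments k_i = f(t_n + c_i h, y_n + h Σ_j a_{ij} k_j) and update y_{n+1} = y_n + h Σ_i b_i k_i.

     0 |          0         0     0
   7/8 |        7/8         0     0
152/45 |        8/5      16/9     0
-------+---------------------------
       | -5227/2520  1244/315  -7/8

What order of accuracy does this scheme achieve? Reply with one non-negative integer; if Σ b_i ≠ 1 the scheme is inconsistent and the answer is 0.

b = (-5227/2520, 1244/315, -7/8)
c = (0, 7/8, 152/45)
Ac = (0, 0, 14/9)
Σ b_i: (-5227/2520)·1 + 1244/315·1 + (-7/8)·1 = 1 ✓
b·c: 1244/315·7/8 + (-7/8)·152/45 = 1/2 ✓
b·c²: 1244/315·49/64 + (-7/8)·23104/2025 = -225491/32400 ≠ 1/3 ⇒ order 2.
b·Ac: (-7/8)·14/9 = -49/36 ≠ 1/6

2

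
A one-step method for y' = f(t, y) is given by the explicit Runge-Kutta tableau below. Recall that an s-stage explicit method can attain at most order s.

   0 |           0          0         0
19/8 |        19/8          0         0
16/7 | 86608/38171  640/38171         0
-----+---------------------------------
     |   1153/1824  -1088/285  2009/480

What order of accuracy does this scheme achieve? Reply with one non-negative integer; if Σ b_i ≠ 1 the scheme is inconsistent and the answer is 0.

3

b = (1153/1824, -1088/285, 2009/480)
c = (0, 19/8, 16/7)
Ac = (0, 0, 80/2009)
Σ b_i: 1153/1824·1 + (-1088/285)·1 + 2009/480·1 = 1 ✓
b·c: (-1088/285)·19/8 + 2009/480·16/7 = 1/2 ✓
b·c²: (-1088/285)·361/64 + 2009/480·256/49 = 1/3 ✓
b·Ac: 2009/480·80/2009 = 1/6 ✓; 3 stages ⇒ order 3.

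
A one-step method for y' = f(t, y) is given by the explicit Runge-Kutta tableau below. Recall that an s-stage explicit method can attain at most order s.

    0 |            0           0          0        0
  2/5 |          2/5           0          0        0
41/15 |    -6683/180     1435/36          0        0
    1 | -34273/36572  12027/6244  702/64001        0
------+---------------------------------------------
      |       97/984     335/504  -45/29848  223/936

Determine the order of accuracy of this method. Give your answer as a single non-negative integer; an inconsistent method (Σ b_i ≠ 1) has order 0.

4

b = (97/984, 335/504, -45/29848, 223/936)
c = (0, 2/5, 41/15, 1)
Ac = (0, 0, 287/18, 357/446)
Σ b_i: 97/984·1 + 335/504·1 + (-45/29848)·1 + 223/936·1 = 1 ✓
b·c: 335/504·2/5 + (-45/29848)·41/15 + 223/936·1 = 1/2 ✓
b·c²: 335/504·4/25 + (-45/29848)·1681/225 + 223/936·1 = 1/3 ✓
b·Ac: (-45/29848)·287/18 + 223/936·357/446 = 1/6 ✓
b·c³: 335/504·8/125 + (-45/29848)·68921/3375 + 223/936·1 = 1/4 ✓
b·(c∘Ac): (-45/29848)·11767/270 + 223/936·357/446 = 1/8 ✓
b·Ac²: (-45/29848)·287/45 + 223/936·87/223 = 1/12 ✓
b·A²c: 223/936·39/223 = 1/24 ✓; 4 stages ⇒ order 4.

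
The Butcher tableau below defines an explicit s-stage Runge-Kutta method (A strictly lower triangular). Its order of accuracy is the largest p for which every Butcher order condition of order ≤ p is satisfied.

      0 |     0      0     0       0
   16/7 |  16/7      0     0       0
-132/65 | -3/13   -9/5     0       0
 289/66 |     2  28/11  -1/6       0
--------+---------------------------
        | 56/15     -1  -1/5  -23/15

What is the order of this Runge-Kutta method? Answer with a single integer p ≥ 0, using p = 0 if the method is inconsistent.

b = (56/15, -1, -1/5, -23/15)
c = (0, 16/7, -132/65, 289/66)
Ac = (0, 0, -144/35, 4402/715)
Σ b_i: 56/15·1 + (-1)·1 + (-1/5)·1 + (-23/15)·1 = 1 ✓
b·c: (-1)·16/7 + (-1/5)·(-132/65) + (-23/15)·289/66 = -3871033/450450 ≠ 1/2 ⇒ order 1.

1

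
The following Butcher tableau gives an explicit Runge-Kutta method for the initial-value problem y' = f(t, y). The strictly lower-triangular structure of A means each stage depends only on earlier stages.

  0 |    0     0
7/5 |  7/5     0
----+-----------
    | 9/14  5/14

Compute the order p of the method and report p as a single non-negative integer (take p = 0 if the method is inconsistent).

2

b = (9/14, 5/14)
c = (0, 7/5)
Σ b_i: 9/14·1 + 5/14·1 = 1 ✓
b·c: 5/14·7/5 = 1/2 ✓; 2 stages ⇒ order 2.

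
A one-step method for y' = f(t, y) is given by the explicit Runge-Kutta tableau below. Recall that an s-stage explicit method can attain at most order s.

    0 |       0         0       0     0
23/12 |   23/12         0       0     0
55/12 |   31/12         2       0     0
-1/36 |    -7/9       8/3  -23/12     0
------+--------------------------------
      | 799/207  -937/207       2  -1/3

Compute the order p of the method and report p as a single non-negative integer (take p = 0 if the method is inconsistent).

2

b = (799/207, -937/207, 2, -1/3)
c = (0, 23/12, 55/12, -1/36)
Ac = (0, 0, 23/6, -529/144)
Σ b_i: 799/207·1 + (-937/207)·1 + 2·1 + (-1/3)·1 = 1 ✓
b·c: (-937/207)·23/12 + 2·55/12 + (-1/3)·(-1/36) = 1/2 ✓
b·c²: (-937/207)·529/144 + 2·3025/144 + (-1/3)·1/1296 = 12337/486 ≠ 1/3 ⇒ order 2.
b·Ac: 2·23/6 + (-1/3)·(-529/144) = 3841/432 ≠ 1/6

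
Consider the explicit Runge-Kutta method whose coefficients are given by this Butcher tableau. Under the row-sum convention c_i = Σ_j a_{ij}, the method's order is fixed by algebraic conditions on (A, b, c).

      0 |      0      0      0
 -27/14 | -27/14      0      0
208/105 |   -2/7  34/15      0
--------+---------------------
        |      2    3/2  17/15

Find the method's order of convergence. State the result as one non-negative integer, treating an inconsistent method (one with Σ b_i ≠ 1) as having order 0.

0

b = (2, 3/2, 17/15)
c = (0, -27/14, 208/105)
Ac = (0, 0, -153/35)
Σ b_i: 2·1 + 3/2·1 + 17/15·1 = 139/30 ≠ 1 ⇒ order 0.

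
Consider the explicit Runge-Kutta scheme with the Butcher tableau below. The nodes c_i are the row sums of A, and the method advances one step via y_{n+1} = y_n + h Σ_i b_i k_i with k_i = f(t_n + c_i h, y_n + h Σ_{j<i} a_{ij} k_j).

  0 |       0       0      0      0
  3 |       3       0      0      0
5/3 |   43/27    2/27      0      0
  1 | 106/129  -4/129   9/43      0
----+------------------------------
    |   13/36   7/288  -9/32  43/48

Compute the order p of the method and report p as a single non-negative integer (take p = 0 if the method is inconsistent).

b = (13/36, 7/288, -9/32, 43/48)
c = (0, 3, 5/3, 1)
Ac = (0, 0, 2/9, 11/43)
Σ b_i: 13/36·1 + 7/288·1 + (-9/32)·1 + 43/48·1 = 1 ✓
b·c: 7/288·3 + (-9/32)·5/3 + 43/48·1 = 1/2 ✓
b·c²: 7/288·9 + (-9/32)·25/9 + 43/48·1 = 1/3 ✓
b·Ac: (-9/32)·2/9 + 43/48·11/43 = 1/6 ✓
b·c³: 7/288·27 + (-9/32)·125/27 + 43/48·1 = 1/4 ✓
b·(c∘Ac): (-9/32)·10/27 + 43/48·11/43 = 1/8 ✓
b·Ac²: (-9/32)·2/3 + 43/48·13/43 = 1/12 ✓
b·A²c: 43/48·2/43 = 1/24 ✓; 4 stages ⇒ order 4.

4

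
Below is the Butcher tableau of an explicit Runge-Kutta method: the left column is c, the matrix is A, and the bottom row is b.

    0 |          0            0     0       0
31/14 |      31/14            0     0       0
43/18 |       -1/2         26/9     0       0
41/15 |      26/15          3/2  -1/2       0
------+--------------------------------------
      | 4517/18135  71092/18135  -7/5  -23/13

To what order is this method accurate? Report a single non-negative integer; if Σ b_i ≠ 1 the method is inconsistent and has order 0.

2

b = (4517/18135, 71092/18135, -7/5, -23/13)
c = (0, 31/14, 43/18, 41/15)
Ac = (0, 0, 403/63, 134/63)
Σ b_i: 4517/18135·1 + 71092/18135·1 + (-7/5)·1 + (-23/13)·1 = 1 ✓
b·c: 71092/18135·31/14 + (-7/5)·43/18 + (-23/13)·41/15 = 1/2 ✓
b·c²: 71092/18135·961/196 + (-7/5)·1849/324 + (-23/13)·1681/225 = -1464521/737100 ≠ 1/3 ⇒ order 2.
b·Ac: (-7/5)·403/63 + (-23/13)·134/63 = -5787/455 ≠ 1/6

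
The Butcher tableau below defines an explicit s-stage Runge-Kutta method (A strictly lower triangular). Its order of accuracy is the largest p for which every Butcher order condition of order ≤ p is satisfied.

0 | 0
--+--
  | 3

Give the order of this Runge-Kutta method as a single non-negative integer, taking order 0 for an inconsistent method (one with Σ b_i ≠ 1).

b = (3)
c = (0)
Σ b_i: 3·1 = 3 ≠ 1 ⇒ order 0.

0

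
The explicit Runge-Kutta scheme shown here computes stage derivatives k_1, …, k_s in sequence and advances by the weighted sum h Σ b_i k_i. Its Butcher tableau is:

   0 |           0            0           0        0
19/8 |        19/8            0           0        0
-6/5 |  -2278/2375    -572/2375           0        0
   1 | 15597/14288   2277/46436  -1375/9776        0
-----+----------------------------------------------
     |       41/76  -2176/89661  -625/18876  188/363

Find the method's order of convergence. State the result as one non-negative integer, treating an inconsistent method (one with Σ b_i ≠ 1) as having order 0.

4

b = (41/76, -2176/89661, -625/18876, 188/363)
c = (0, 19/8, -6/5, 1)
Ac = (0, 0, -143/250, 429/1504)
Σ b_i: 41/76·1 + (-2176/89661)·1 + (-625/18876)·1 + 188/363·1 = 1 ✓
b·c: (-2176/89661)·19/8 + (-625/18876)·(-6/5) + 188/363·1 = 1/2 ✓
b·c²: (-2176/89661)·361/64 + (-625/18876)·36/25 + 188/363·1 = 1/3 ✓
b·Ac: (-625/18876)·(-143/250) + 188/363·429/1504 = 1/6 ✓
b·c³: (-2176/89661)·6859/512 + (-625/18876)·(-216/125) + 188/363·1 = 1/4 ✓
b·(c∘Ac): (-625/18876)·429/625 + 188/363·429/1504 = 1/8 ✓
b·Ac²: (-625/18876)·(-2717/2000) + 188/363·891/12032 = 1/12 ✓
b·A²c: 188/363·121/1504 = 1/24 ✓; 4 stages ⇒ order 4.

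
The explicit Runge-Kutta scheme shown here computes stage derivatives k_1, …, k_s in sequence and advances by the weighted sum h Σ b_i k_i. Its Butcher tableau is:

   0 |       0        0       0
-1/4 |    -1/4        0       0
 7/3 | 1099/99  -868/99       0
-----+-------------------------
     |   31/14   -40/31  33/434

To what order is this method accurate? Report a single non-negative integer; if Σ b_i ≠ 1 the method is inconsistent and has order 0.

b = (31/14, -40/31, 33/434)
c = (0, -1/4, 7/3)
Ac = (0, 0, 217/99)
Σ b_i: 31/14·1 + (-40/31)·1 + 33/434·1 = 1 ✓
b·c: (-40/31)·(-1/4) + 33/434·7/3 = 1/2 ✓
b·c²: (-40/31)·1/16 + 33/434·49/9 = 1/3 ✓
b·Ac: 33/434·217/99 = 1/6 ✓; 3 stages ⇒ order 3.

3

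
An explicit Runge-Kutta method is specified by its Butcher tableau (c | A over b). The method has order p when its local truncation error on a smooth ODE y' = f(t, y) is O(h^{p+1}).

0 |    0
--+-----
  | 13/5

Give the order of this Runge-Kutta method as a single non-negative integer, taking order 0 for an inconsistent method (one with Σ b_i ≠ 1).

b = (13/5)
c = (0)
Σ b_i: 13/5·1 = 13/5 ≠ 1 ⇒ order 0.

0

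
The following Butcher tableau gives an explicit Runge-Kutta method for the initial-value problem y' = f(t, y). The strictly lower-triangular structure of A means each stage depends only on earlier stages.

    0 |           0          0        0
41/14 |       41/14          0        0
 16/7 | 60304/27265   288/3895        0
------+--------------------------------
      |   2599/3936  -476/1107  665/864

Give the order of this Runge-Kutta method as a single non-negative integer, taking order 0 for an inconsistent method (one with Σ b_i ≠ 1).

b = (2599/3936, -476/1107, 665/864)
c = (0, 41/14, 16/7)
Ac = (0, 0, 144/665)
Σ b_i: 2599/3936·1 + (-476/1107)·1 + 665/864·1 = 1 ✓
b·c: (-476/1107)·41/14 + 665/864·16/7 = 1/2 ✓
b·c²: (-476/1107)·1681/196 + 665/864·256/49 = 1/3 ✓
b·Ac: 665/864·144/665 = 1/6 ✓; 3 stages ⇒ order 3.

3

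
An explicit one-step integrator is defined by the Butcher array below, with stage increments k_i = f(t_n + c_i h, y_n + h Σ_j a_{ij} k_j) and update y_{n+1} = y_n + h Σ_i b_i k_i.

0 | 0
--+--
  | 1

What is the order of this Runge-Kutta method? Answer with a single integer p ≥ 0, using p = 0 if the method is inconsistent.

b = (1)
c = (0)
Σ b_i: 1·1 = 1 ✓; 1 stage ⇒ order 1.

1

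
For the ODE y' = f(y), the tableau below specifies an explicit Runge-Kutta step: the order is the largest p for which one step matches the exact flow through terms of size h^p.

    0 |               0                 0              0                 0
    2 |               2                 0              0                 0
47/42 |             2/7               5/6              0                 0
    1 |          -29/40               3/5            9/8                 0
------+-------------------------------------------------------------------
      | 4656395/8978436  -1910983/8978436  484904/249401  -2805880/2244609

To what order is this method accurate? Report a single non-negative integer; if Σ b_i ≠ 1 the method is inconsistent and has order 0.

3

b = (4656395/8978436, -1910983/8978436, 484904/249401, -2805880/2244609)
c = (0, 2, 47/42, 1)
Ac = (0, 0, 5/3, 1377/560)
Σ b_i: 4656395/8978436·1 + (-1910983/8978436)·1 + 484904/249401·1 + (-2805880/2244609)·1 = 1 ✓
b·c: (-1910983/8978436)·2 + 484904/249401·47/42 + (-2805880/2244609)·1 = 1/2 ✓
b·c²: (-1910983/8978436)·4 + 484904/249401·2209/1764 + (-2805880/2244609)·1 = 1/3 ✓
b·Ac: 484904/249401·5/3 + (-2805880/2244609)·1377/560 = 1/6 ✓
b·c³: (-1910983/8978436)·8 + 484904/249401·103823/74088 + (-2805880/2244609)·1 = -10755715/47136789 ≠ 1/4 ⇒ order 3.
b·(c∘Ac): 484904/249401·235/126 + (-2805880/2244609)·1377/560 = 2480003/4489218 ≠ 1/8
b·Ac²: 484904/249401·10/3 + (-2805880/2244609)·29861/7840 = 108082279/62849052 ≠ 1/12
b·A²c: (-2805880/2244609)·15/8 = -1753675/748203 ≠ 1/24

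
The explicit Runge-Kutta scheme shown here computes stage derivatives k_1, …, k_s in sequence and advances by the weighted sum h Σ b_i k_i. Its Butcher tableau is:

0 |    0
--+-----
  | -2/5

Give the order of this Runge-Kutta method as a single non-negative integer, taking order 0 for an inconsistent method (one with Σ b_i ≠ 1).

0

b = (-2/5)
c = (0)
Σ b_i: (-2/5)·1 = -2/5 ≠ 1 ⇒ order 0.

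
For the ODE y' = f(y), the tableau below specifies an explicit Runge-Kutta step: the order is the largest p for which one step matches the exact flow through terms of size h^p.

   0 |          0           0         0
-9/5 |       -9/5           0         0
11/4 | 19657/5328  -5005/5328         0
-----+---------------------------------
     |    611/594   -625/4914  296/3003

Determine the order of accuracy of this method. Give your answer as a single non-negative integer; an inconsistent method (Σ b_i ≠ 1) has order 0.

3

b = (611/594, -625/4914, 296/3003)
c = (0, -9/5, 11/4)
Ac = (0, 0, 1001/592)
Σ b_i: 611/594·1 + (-625/4914)·1 + 296/3003·1 = 1 ✓
b·c: (-625/4914)·(-9/5) + 296/3003·11/4 = 1/2 ✓
b·c²: (-625/4914)·81/25 + 296/3003·121/16 = 1/3 ✓
b·Ac: 296/3003·1001/592 = 1/6 ✓; 3 stages ⇒ order 3.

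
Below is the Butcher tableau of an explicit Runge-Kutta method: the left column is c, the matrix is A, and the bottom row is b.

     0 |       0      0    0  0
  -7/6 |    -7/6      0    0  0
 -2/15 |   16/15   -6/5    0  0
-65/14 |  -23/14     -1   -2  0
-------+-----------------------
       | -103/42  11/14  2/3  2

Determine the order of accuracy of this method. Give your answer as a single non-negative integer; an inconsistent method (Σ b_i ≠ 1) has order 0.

b = (-103/42, 11/14, 2/3, 2)
c = (0, -7/6, -2/15, -65/14)
Ac = (0, 0, 7/5, 43/30)
Σ b_i: (-103/42)·1 + 11/14·1 + 2/3·1 + 2·1 = 1 ✓
b·c: 11/14·(-7/6) + 2/3·(-2/15) + 2·(-65/14) = -12967/1260 ≠ 1/2 ⇒ order 1.

1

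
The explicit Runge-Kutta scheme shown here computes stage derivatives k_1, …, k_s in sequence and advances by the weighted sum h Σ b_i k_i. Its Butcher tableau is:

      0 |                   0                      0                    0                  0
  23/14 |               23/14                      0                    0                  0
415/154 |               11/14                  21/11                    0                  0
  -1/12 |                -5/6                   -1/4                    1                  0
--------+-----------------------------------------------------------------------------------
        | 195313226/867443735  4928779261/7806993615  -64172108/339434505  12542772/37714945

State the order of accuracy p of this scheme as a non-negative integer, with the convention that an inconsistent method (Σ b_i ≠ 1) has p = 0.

b = (195313226/867443735, 4928779261/7806993615, -64172108/339434505, 12542772/37714945)
c = (0, 23/14, 415/154, -1/12)
Ac = (0, 0, 69/22, 201/88)
Σ b_i: 195313226/867443735·1 + 4928779261/7806993615·1 + (-64172108/339434505)·1 + 12542772/37714945·1 = 1 ✓
b·c: 4928779261/7806993615·23/14 + (-64172108/339434505)·415/154 + 12542772/37714945·(-1/12) = 1/2 ✓
b·c²: 4928779261/7806993615·529/196 + (-64172108/339434505)·172225/23716 + 12542772/37714945·1/144 = 1/3 ✓
b·Ac: (-64172108/339434505)·69/22 + 12542772/37714945·201/88 = 1/6 ✓
b·c³: 4928779261/7806993615·12167/2744 + (-64172108/339434505)·71473375/3652264 + 12542772/37714945·(-1/1728) = -527266673887/585456634224 ≠ 1/4 ⇒ order 3.
b·(c∘Ac): (-64172108/339434505)·28635/3388 + 12542772/37714945·(-67/352) = -1503632423/905158680 ≠ 1/8
b·Ac²: (-64172108/339434505)·1587/308 + 12542772/37714945·624891/94864 = 59354118695/48788052852 ≠ 1/12
b·A²c: 12542772/37714945·69/22 = 39338694/37714945 ≠ 1/24

3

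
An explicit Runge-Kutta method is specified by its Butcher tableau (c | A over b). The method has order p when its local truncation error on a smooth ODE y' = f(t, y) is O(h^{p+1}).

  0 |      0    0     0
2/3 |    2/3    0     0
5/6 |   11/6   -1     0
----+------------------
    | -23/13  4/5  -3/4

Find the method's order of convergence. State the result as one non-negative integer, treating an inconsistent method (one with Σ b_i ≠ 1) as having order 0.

0

b = (-23/13, 4/5, -3/4)
c = (0, 2/3, 5/6)
Ac = (0, 0, -2/3)
Σ b_i: (-23/13)·1 + 4/5·1 + (-3/4)·1 = -447/260 ≠ 1 ⇒ order 0.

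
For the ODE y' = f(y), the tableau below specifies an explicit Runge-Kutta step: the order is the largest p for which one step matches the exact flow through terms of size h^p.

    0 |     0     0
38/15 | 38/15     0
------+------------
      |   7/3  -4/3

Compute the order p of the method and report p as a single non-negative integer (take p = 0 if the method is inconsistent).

b = (7/3, -4/3)
c = (0, 38/15)
Σ b_i: 7/3·1 + (-4/3)·1 = 1 ✓
b·c: (-4/3)·38/15 = -152/45 ≠ 1/2 ⇒ order 1.

1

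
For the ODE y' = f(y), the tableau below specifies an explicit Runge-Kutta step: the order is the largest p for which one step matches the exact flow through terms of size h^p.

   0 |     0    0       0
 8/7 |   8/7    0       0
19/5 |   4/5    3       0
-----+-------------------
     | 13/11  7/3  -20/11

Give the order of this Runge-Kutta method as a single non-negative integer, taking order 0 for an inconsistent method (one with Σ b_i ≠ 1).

0

b = (13/11, 7/3, -20/11)
c = (0, 8/7, 19/5)
Ac = (0, 0, 24/7)
Σ b_i: 13/11·1 + 7/3·1 + (-20/11)·1 = 56/33 ≠ 1 ⇒ order 0.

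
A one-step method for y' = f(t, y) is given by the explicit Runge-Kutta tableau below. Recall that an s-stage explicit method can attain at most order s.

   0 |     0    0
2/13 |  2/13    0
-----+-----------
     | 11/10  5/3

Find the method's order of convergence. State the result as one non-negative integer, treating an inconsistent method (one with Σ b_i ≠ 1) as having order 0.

0

b = (11/10, 5/3)
c = (0, 2/13)
Σ b_i: 11/10·1 + 5/3·1 = 83/30 ≠ 1 ⇒ order 0.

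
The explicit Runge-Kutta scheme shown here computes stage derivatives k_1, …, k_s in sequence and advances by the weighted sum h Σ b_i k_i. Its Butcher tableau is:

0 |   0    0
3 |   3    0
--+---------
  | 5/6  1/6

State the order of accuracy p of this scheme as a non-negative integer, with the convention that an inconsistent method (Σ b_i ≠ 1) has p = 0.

b = (5/6, 1/6)
c = (0, 3)
Σ b_i: 5/6·1 + 1/6·1 = 1 ✓
b·c: 1/6·3 = 1/2 ✓; 2 stages ⇒ order 2.

2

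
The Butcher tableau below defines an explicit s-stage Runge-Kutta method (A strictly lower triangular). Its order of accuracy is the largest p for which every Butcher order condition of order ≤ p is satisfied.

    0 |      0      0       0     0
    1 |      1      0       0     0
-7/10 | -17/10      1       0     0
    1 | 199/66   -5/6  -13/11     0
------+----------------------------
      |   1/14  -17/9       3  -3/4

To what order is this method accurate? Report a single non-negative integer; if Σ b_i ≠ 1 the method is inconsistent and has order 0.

0

b = (1/14, -17/9, 3, -3/4)
c = (0, 1, -7/10, 1)
Ac = (0, 0, 1, -1/165)
Σ b_i: 1/14·1 + (-17/9)·1 + 3·1 + (-3/4)·1 = 109/252 ≠ 1 ⇒ order 0.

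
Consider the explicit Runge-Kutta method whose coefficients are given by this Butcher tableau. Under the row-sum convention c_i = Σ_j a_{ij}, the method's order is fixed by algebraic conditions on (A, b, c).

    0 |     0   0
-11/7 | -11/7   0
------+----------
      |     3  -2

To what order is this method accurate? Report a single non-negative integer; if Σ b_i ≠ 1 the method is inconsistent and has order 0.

1

b = (3, -2)
c = (0, -11/7)
Σ b_i: 3·1 + (-2)·1 = 1 ✓
b·c: (-2)·(-11/7) = 22/7 ≠ 1/2 ⇒ order 1.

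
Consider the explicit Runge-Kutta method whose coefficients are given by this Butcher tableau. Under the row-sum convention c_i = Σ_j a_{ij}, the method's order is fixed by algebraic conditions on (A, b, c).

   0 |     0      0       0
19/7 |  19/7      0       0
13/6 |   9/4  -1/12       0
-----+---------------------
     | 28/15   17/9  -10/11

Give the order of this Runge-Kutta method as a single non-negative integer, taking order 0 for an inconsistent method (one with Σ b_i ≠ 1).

0

b = (28/15, 17/9, -10/11)
c = (0, 19/7, 13/6)
Ac = (0, 0, -19/84)
Σ b_i: 28/15·1 + 17/9·1 + (-10/11)·1 = 1409/495 ≠ 1 ⇒ order 0.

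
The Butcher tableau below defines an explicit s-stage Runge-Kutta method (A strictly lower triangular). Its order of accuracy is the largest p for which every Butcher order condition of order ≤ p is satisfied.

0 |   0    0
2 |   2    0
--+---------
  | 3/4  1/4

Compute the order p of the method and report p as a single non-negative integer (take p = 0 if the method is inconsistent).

2

b = (3/4, 1/4)
c = (0, 2)
Σ b_i: 3/4·1 + 1/4·1 = 1 ✓
b·c: 1/4·2 = 1/2 ✓; 2 stages ⇒ order 2.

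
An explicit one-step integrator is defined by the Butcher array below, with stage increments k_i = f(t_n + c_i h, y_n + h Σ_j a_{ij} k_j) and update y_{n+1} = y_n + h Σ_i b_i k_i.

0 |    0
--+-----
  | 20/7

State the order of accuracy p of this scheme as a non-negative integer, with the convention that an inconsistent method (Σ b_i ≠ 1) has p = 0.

0

b = (20/7)
c = (0)
Σ b_i: 20/7·1 = 20/7 ≠ 1 ⇒ order 0.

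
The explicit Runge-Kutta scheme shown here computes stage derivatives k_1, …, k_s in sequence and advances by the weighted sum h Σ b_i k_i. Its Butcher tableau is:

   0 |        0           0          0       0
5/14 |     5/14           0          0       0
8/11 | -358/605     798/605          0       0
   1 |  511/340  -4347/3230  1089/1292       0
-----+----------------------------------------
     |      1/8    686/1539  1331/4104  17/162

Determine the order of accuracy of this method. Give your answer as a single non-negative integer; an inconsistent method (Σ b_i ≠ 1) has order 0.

4

b = (1/8, 686/1539, 1331/4104, 17/162)
c = (0, 5/14, 8/11, 1)
Ac = (0, 0, 57/121, 9/68)
Σ b_i: 1/8·1 + 686/1539·1 + 1331/4104·1 + 17/162·1 = 1 ✓
b·c: 686/1539·5/14 + 1331/4104·8/11 + 17/162·1 = 1/2 ✓
b·c²: 686/1539·25/196 + 1331/4104·64/121 + 17/162·1 = 1/3 ✓
b·Ac: 1331/4104·57/121 + 17/162·9/68 = 1/6 ✓
b·c³: 686/1539·125/2744 + 1331/4104·512/1331 + 17/162·1 = 1/4 ✓
b·(c∘Ac): 1331/4104·456/1331 + 17/162·9/68 = 1/8 ✓
b·Ac²: 1331/4104·285/1694 + 17/162·261/952 = 1/12 ✓
b·A²c: 17/162·27/68 = 1/24 ✓; 4 stages ⇒ order 4.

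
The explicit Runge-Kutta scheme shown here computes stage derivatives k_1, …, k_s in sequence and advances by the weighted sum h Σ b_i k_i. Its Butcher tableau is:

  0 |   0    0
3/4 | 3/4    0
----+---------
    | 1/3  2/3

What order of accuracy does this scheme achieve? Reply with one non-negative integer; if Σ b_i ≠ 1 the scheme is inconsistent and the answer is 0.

2

b = (1/3, 2/3)
c = (0, 3/4)
Σ b_i: 1/3·1 + 2/3·1 = 1 ✓
b·c: 2/3·3/4 = 1/2 ✓; 2 stages ⇒ order 2.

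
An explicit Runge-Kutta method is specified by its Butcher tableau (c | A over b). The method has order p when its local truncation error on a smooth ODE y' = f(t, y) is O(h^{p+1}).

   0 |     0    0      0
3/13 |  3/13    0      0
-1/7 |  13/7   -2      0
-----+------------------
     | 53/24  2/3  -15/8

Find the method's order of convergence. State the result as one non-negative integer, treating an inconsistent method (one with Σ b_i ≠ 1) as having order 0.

b = (53/24, 2/3, -15/8)
c = (0, 3/13, -1/7)
Ac = (0, 0, -6/13)
Σ b_i: 53/24·1 + 2/3·1 + (-15/8)·1 = 1 ✓
b·c: 2/3·3/13 + (-15/8)·(-1/7) = 307/728 ≠ 1/2 ⇒ order 1.

1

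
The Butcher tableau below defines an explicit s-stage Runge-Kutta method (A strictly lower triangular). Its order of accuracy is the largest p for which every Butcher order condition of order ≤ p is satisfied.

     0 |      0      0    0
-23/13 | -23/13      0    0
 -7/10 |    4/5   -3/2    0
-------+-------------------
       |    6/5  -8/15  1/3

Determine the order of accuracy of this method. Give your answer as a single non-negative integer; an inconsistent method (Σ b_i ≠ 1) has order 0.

b = (6/5, -8/15, 1/3)
c = (0, -23/13, -7/10)
Ac = (0, 0, 69/26)
Σ b_i: 6/5·1 + (-8/15)·1 + 1/3·1 = 1 ✓
b·c: (-8/15)·(-23/13) + 1/3·(-7/10) = 277/390 ≠ 1/2 ⇒ order 1.

1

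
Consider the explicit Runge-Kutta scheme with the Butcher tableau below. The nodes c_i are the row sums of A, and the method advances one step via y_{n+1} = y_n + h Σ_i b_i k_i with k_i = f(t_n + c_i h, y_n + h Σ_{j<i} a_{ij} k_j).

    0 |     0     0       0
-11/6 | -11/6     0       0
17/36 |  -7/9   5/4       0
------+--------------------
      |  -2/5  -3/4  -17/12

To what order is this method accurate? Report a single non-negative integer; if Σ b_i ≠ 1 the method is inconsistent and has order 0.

b = (-2/5, -3/4, -17/12)
c = (0, -11/6, 17/36)
Ac = (0, 0, -55/24)
Σ b_i: (-2/5)·1 + (-3/4)·1 + (-17/12)·1 = -77/30 ≠ 1 ⇒ order 0.

0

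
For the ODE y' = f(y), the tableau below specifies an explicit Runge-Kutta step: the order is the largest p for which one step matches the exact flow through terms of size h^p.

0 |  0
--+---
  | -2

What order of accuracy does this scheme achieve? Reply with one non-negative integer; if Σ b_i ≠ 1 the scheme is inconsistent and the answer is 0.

b = (-2)
c = (0)
Σ b_i: (-2)·1 = -2 ≠ 1 ⇒ order 0.

0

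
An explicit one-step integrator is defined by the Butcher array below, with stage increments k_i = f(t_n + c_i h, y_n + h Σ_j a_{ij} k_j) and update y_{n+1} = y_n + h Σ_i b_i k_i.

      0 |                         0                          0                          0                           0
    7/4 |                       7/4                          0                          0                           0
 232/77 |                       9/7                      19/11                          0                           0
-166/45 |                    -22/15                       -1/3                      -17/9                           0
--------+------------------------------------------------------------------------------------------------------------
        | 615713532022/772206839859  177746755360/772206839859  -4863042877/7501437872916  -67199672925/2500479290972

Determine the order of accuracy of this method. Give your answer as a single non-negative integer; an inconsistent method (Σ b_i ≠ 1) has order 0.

b = (615713532022/772206839859, 177746755360/772206839859, -4863042877/7501437872916, -67199672925/2500479290972)
c = (0, 7/4, 232/77, -166/45)
Ac = (0, 0, 133/44, -17393/2772)
Σ b_i: 615713532022/772206839859·1 + 177746755360/772206839859·1 + (-4863042877/7501437872916)·1 + (-67199672925/2500479290972)·1 = 1 ✓
b·c: 177746755360/772206839859·7/4 + (-4863042877/7501437872916)·232/77 + (-67199672925/2500479290972)·(-166/45) = 1/2 ✓
b·c²: 177746755360/772206839859·49/16 + (-4863042877/7501437872916)·53824/5929 + (-67199672925/2500479290972)·27556/2025 = 1/3 ✓
b·Ac: (-4863042877/7501437872916)·133/44 + (-67199672925/2500479290972)·(-17393/2772) = 1/6 ✓
b·c³: 177746755360/772206839859·343/64 + (-4863042877/7501437872916)·12487168/456533 + (-67199672925/2500479290972)·(-4574296/91125) = 1960863924382453/764484771460410 ≠ 1/4 ⇒ order 3.
b·(c∘Ac): (-4863042877/7501437872916)·1102/121 + (-67199672925/2500479290972)·1443619/62370 = -554177692049/882522102696 ≠ 1/8
b·Ac²: (-4863042877/7501437872916)·931/176 + (-67199672925/2500479290972)·(-15511691/853776) = 32946893483081/67954201907592 ≠ 1/12
b·A²c: (-67199672925/2500479290972)·(-2261/396) = 90278348475/588348068464 ≠ 1/24

3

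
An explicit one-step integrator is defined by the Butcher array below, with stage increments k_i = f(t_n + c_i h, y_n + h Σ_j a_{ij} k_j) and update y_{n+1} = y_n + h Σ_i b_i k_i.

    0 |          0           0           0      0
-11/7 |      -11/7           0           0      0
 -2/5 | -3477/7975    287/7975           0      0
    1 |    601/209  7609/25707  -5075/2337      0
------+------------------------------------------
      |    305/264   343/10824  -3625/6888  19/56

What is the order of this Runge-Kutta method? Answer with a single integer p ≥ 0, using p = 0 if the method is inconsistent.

b = (305/264, 343/10824, -3625/6888, 19/56)
c = (0, -11/7, -2/5, 1)
Ac = (0, 0, -41/725, 23/57)
Σ b_i: 305/264·1 + 343/10824·1 + (-3625/6888)·1 + 19/56·1 = 1 ✓
b·c: 343/10824·(-11/7) + (-3625/6888)·(-2/5) + 19/56·1 = 1/2 ✓
b·c²: 343/10824·121/49 + (-3625/6888)·4/25 + 19/56·1 = 1/3 ✓
b·Ac: (-3625/6888)·(-41/725) + 19/56·23/57 = 1/6 ✓
b·c³: 343/10824·(-1331/343) + (-3625/6888)·(-8/125) + 19/56·1 = 1/4 ✓
b·(c∘Ac): (-3625/6888)·82/3625 + 19/56·23/57 = 1/8 ✓
b·Ac²: (-3625/6888)·451/5075 + 19/56·51/133 = 1/12 ✓
b·A²c: 19/56·7/57 = 1/24 ✓; 4 stages ⇒ order 4.

4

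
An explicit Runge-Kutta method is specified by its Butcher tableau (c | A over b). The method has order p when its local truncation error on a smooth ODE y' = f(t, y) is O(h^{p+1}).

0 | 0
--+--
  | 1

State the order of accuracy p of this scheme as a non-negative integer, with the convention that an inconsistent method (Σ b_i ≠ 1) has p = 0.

b = (1)
c = (0)
Σ b_i: 1·1 = 1 ✓; 1 stage ⇒ order 1.

1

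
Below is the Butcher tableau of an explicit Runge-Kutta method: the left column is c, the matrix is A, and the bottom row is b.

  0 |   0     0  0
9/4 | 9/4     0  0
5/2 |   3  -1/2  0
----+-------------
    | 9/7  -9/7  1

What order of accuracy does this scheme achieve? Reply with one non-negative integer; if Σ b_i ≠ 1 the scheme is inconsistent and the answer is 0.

1

b = (9/7, -9/7, 1)
c = (0, 9/4, 5/2)
Ac = (0, 0, -9/8)
Σ b_i: 9/7·1 + (-9/7)·1 + 1·1 = 1 ✓
b·c: (-9/7)·9/4 + 1·5/2 = -11/28 ≠ 1/2 ⇒ order 1.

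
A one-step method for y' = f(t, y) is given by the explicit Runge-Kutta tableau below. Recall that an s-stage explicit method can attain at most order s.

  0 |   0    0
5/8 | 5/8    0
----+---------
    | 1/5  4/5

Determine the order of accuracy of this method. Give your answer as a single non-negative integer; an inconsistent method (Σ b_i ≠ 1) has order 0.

2

b = (1/5, 4/5)
c = (0, 5/8)
Σ b_i: 1/5·1 + 4/5·1 = 1 ✓
b·c: 4/5·5/8 = 1/2 ✓; 2 stages ⇒ order 2.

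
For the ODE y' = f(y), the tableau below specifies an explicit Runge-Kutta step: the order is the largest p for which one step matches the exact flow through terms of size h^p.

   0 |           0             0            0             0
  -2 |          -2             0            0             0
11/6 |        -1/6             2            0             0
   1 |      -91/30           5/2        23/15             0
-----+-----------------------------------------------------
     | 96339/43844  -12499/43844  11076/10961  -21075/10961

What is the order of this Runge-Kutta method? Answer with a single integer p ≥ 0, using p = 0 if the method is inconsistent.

b = (96339/43844, -12499/43844, 11076/10961, -21075/10961)
c = (0, -2, 11/6, 1)
Ac = (0, 0, -4, -197/90)
Σ b_i: 96339/43844·1 + (-12499/43844)·1 + 11076/10961·1 + (-21075/10961)·1 = 1 ✓
b·c: (-12499/43844)·(-2) + 11076/10961·11/6 + (-21075/10961)·1 = 1/2 ✓
b·c²: (-12499/43844)·4 + 11076/10961·121/36 + (-21075/10961)·1 = 1/3 ✓
b·Ac: 11076/10961·(-4) + (-21075/10961)·(-197/90) = 1/6 ✓
b·c³: (-12499/43844)·(-8) + 11076/10961·1331/216 + (-21075/10961)·1 = 1299127/197298 ≠ 1/4 ⇒ order 3.
b·(c∘Ac): 11076/10961·(-22/3) + (-21075/10961)·(-197/90) = -210559/65766 ≠ 1/8
b·Ac²: 11076/10961·8 + (-21075/10961)·8183/540 = -8307227/394596 ≠ 1/12
b·A²c: (-21075/10961)·(-92/15) = 129260/10961 ≠ 1/24

3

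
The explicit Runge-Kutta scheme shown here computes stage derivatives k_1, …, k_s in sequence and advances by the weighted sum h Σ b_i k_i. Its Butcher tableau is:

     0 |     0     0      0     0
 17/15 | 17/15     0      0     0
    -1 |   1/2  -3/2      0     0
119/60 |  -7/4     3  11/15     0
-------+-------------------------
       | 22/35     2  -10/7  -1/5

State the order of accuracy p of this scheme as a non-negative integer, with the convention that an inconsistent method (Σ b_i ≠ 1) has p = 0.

b = (22/35, 2, -10/7, -1/5)
c = (0, 17/15, -1, 119/60)
Ac = (0, 0, -17/10, 8/3)
Σ b_i: 22/35·1 + 2·1 + (-10/7)·1 + (-1/5)·1 = 1 ✓
b·c: 2·17/15 + (-10/7)·(-1) + (-1/5)·119/60 = 2309/700 ≠ 1/2 ⇒ order 1.

1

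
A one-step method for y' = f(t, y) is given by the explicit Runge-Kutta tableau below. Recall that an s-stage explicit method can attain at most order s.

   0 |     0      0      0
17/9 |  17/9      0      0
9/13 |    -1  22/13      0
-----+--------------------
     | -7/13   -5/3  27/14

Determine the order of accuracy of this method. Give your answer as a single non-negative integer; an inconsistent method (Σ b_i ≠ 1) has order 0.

0

b = (-7/13, -5/3, 27/14)
c = (0, 17/9, 9/13)
Ac = (0, 0, 374/117)
Σ b_i: (-7/13)·1 + (-5/3)·1 + 27/14·1 = -151/546 ≠ 1 ⇒ order 0.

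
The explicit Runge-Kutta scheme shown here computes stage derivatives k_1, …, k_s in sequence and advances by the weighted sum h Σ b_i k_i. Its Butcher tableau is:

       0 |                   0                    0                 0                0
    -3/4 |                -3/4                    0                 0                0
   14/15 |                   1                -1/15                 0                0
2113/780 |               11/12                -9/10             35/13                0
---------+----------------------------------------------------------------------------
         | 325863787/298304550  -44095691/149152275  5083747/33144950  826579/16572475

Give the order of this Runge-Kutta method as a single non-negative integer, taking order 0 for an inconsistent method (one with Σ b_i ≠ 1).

b = (325863787/298304550, -44095691/149152275, 5083747/33144950, 826579/16572475)
c = (0, -3/4, 14/15, 2113/780)
Ac = (0, 0, 1/20, 4973/1560)
Σ b_i: 325863787/298304550·1 + (-44095691/149152275)·1 + 5083747/33144950·1 + 826579/16572475·1 = 1 ✓
b·c: (-44095691/149152275)·(-3/4) + 5083747/33144950·14/15 + 826579/16572475·2113/780 = 1/2 ✓
b·c²: (-44095691/149152275)·9/16 + 5083747/33144950·196/225 + 826579/16572475·4464769/608400 = 1/3 ✓
b·Ac: 5083747/33144950·1/20 + 826579/16572475·4973/1560 = 1/6 ✓
b·c³: (-44095691/149152275)·(-27/64) + 5083747/33144950·2744/3375 + 826579/16572475·9434056897/474552000 = 5774918514659/4653550980000 ≠ 1/4 ⇒ order 3.
b·(c∘Ac): 5083747/33144950·7/150 + 826579/16572475·10507949/1216800 = 10449689611/23864364000 ≠ 1/8
b·Ac²: 5083747/33144950·(-3/80) + 826579/16572475·34427/18720 = 512927693/5966091000 ≠ 1/12
b·A²c: 826579/16572475·7/52 = 445081/66289900 ≠ 1/24

3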